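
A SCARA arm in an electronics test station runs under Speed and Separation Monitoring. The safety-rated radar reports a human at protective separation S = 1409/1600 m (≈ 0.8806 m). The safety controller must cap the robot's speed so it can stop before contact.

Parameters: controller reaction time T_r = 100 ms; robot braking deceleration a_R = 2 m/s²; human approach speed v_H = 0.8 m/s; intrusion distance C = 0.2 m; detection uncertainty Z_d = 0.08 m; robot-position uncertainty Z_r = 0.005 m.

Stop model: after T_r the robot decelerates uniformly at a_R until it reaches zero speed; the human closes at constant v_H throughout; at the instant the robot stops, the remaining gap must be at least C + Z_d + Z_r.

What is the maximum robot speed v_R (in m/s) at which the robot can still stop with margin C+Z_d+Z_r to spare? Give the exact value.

v_R_max = 3/4 m/s = 0.7500 m/s

quadratic (1/4)·v² + (1/2)·v + (-33/64) = 0
  disc = (1/2)² − 4·(1/4)·(-33/64) = 49/64 ; √disc = 7/8
  v_R = (−(1/2) + 7/8) / (2·(1/4)) = 3/4 m/s
check:
braking lasts T_s = (3/4)/2 = 0.3750 s
robot covers v_R·T_r = 0.7500·0.1000 = 0.0750 m before braking
robot under decel: 0.7500²/(2·2.0000) = 0.1406 m
human over T_r+T_s: 0.8000·(0.1000+0.3750) = 0.3800 m
margins: 0.2000+0.0800+0.0050 = 0.2850 m
sum ≈ 0.0750+0.1406+0.3800+0.2850 ≈ 0.8806 m = S ✓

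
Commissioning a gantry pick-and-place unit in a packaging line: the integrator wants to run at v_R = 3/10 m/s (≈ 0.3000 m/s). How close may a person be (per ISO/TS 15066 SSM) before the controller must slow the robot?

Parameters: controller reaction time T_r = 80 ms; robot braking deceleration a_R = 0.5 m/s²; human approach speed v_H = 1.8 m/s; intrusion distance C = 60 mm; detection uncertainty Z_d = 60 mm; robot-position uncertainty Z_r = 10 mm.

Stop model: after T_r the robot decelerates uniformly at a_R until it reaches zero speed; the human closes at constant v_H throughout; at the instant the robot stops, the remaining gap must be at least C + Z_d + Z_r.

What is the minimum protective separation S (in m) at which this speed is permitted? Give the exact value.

T_s = v_R/a_R = (3/10)/(1/2) = 0.6000 s
reaction-phase robot travel = 0.3000·0.0800 = 0.0240 m
robot covers 0.3000·0.6000 − ½·0.5000·0.6000² = 0.0900 m while stopping
human closes 1.8000·0.6800 = 1.2240 m
C+Z_d+Z_r = 0.0600+0.0600+0.0100 = 0.1300 m
S_min ≈ 0.0240+0.0900+1.2240+0.1300  ⇒  S_min = 367/250 m

S_min = 367/250 m = 1.4680 m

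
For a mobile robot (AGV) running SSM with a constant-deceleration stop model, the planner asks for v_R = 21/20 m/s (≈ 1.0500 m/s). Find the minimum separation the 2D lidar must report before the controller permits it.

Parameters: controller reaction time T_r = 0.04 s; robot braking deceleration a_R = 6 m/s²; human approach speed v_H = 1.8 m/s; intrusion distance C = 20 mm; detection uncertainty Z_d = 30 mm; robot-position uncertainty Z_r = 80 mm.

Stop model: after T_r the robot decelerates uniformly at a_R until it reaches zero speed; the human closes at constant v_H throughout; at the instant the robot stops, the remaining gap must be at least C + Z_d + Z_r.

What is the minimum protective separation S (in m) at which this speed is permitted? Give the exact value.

braking lasts T_s = (21/20)/6 = 0.1750 s
robot covers v_R·T_r = 1.0500·0.0400 = 0.0420 m before braking
robot under decel: 1.0500²/(2·6.0000) = 0.0919 m
human over T_r+T_s: 1.8000·(0.0400+0.1750) = 0.3870 m
margins: 0.0200+0.0300+0.0800 = 0.1300 m
S_min ≈ 0.0420+0.0919+0.3870+0.1300  ⇒  S_min = 5207/8000 m

S_min = 5207/8000 m = 0.6509 m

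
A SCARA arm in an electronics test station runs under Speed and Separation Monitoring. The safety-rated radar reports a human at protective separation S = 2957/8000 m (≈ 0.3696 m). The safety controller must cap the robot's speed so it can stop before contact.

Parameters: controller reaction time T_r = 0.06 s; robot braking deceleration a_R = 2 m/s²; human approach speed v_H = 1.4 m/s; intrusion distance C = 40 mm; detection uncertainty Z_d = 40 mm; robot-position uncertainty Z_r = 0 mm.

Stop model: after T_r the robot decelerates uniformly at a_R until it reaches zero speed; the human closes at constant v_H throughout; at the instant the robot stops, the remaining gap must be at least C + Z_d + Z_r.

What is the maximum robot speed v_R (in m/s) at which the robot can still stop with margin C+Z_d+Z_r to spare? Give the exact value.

at the boundary: (1/4)·v² + (19/25)·v + (-329/1600) = 0
  disc = (19/25)² − 4·(1/4)·(-329/1600) = 31329/40000 ; √disc = 177/200
  v_R = (−(19/25) + 177/200) / (2·(1/4)) = 1/4 m/s
check:
braking lasts T_s = (1/4)/2 = 0.1250 s
robot covers v_R·T_r = 0.2500·0.0600 = 0.0150 m before braking
braking distance = 0.2500²/(2·2.0000) = 0.0156 m
human closes 1.4000·0.1850 = 0.2590 m
C+Z_d+Z_r = 0.0400+0.0400+0.0000 = 0.0800 m
sum ≈ 0.0150+0.0156+0.2590+0.0800 ≈ 0.3696 m = S ✓

v_R_max = 1/4 m/s = 0.2500 m/s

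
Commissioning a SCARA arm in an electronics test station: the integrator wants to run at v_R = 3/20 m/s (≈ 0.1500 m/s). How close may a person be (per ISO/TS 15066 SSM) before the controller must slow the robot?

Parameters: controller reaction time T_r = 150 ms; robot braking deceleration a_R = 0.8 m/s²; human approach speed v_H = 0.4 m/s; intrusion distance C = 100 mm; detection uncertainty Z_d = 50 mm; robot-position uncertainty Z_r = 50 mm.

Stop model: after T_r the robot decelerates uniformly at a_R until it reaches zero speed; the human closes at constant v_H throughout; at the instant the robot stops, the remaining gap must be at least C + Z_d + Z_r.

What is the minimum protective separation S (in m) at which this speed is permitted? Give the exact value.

stop time T_s = (3/20)/(4/5) = 0.1875 s
robot covers v_R·T_r = 0.1500·0.1500 = 0.0225 m before braking
robot under decel: 0.1500²/(2·0.8000) = 0.0141 m
person approaches 0.4000·(0.1500+0.1875) = 0.1350 m
margins: 0.1000+0.0500+0.0500 = 0.2000 m
S_min ≈ 0.0225+0.0141+0.1350+0.2000  ⇒  S_min = 1189/3200 m

S_min = 1189/3200 m = 0.3716 m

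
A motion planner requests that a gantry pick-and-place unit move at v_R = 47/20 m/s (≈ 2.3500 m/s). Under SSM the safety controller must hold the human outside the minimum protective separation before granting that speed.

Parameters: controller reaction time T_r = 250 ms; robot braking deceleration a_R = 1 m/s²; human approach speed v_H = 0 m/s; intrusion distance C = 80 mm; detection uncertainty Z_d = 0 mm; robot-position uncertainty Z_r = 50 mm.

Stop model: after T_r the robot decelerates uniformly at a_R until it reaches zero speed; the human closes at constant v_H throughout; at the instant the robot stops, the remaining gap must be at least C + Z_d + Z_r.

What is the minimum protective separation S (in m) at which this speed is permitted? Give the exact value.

S_min = 2783/800 m = 3.4787 m

braking lasts T_s = (47/20)/1 = 2.3500 s
robot covers v_R·T_r = 2.3500·0.2500 = 0.5875 m before braking
robot covers 2.3500·2.3500 − ½·1.0000·2.3500² = 2.7612 m while stopping
person approaches 0.0000·(0.2500+2.3500) = 0.0000 m
C+Z_d+Z_r = 0.0800+0.0000+0.0500 = 0.1300 m
S_min ≈ 0.5875+2.7612+0.0000+0.1300  ⇒  S_min = 2783/800 m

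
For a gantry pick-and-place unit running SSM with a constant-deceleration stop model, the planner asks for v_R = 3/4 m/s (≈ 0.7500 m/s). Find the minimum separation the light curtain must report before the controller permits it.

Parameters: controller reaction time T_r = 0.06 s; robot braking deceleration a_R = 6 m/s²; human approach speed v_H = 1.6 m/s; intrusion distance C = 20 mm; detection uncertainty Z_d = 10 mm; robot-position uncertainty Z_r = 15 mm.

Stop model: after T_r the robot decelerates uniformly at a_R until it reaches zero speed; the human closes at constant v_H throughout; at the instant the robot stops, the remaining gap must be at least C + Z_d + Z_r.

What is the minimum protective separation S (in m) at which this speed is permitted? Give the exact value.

S_min = 3463/8000 m = 0.4329 m

braking lasts T_s = (3/4)/6 = 0.1250 s
reaction-phase robot travel = 0.7500·0.0600 = 0.0450 m
braking distance = 0.7500²/(2·6.0000) = 0.0469 m
person approaches 1.6000·(0.0600+0.1250) = 0.2960 m
margins: 0.0200+0.0100+0.0150 = 0.0450 m
S_min ≈ 0.0450+0.0469+0.2960+0.0450  ⇒  S_min = 3463/8000 m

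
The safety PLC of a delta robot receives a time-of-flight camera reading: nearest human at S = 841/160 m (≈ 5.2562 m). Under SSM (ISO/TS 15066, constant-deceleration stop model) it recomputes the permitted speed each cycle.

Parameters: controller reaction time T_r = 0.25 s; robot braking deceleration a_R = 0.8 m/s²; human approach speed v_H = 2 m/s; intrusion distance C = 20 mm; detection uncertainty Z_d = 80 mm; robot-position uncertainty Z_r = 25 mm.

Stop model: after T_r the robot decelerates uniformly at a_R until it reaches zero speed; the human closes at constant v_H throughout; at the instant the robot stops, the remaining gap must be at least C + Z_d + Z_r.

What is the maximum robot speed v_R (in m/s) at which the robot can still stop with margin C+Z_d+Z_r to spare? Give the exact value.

at the boundary: (5/8)·v² + (11/4)·v + (-741/160) = 0
  disc = (11/4)² − 4·(5/8)·(-741/160) = 1225/64 ; √disc = 35/8
  v_R = (−(11/4) + 35/8) / (2·(5/8)) = 13/10 m/s
check:
T_s = v_R/a_R = (13/10)/(4/5) = 1.6250 s
robot in T_r: 1.3000·0.2500 = 0.3250 m
robot under decel: 1.3000²/(2·0.8000) = 1.0562 m
person approaches 2.0000·(0.2500+1.6250) = 3.7500 m
residual clearance needed = 0.0200+0.0800+0.0250 = 0.1250 m
sum ≈ 0.3250+1.0562+3.7500+0.1250 ≈ 5.2562 m = S ✓

v_R_max = 13/10 m/s = 1.3000 m/s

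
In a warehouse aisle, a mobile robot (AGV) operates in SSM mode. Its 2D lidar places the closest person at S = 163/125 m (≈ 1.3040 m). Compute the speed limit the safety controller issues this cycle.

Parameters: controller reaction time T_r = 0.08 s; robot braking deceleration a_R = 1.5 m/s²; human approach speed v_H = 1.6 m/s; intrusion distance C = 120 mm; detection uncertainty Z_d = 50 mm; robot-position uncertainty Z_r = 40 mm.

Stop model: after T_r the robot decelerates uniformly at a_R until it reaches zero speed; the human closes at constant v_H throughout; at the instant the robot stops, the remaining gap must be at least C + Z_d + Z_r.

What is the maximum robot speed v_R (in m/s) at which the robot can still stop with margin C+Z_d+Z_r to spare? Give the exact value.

collect terms ⇒ (1/3)·v_R² + (86/75)·v_R + (-483/500) = 0
  disc = (86/75)² − 4·(1/3)·(-483/500) = 14641/5625 ; √disc = 121/75
  v_R = (−(86/75) + 121/75) / (2·(1/3)) = 7/10 m/s
check:
stop time T_s = (7/10)/(3/2) = 0.4667 s
reaction-phase robot travel = 0.7000·0.0800 = 0.0560 m
robot under decel: 0.7000²/(2·1.5000) = 0.1633 m
human closes 1.6000·0.5467 = 0.8747 m
margins: 0.1200+0.0500+0.0400 = 0.2100 m
sum ≈ 0.0560+0.1633+0.8747+0.2100 ≈ 1.3040 m = S ✓

v_R_max = 7/10 m/s = 0.7000 m/s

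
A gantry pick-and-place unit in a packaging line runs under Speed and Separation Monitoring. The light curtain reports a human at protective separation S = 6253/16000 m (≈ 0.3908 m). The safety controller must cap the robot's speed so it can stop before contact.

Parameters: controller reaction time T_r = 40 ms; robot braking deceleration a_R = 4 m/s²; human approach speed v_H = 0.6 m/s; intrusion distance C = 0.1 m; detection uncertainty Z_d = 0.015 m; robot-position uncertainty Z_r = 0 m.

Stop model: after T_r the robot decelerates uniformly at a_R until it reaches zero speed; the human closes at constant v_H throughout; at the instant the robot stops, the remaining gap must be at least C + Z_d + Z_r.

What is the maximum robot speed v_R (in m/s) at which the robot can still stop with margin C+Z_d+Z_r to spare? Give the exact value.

v_R_max = 17/20 m/s = 0.8500 m/s

quadratic (1/8)·v² + (19/100)·v + (-4029/16000) = 0
  disc = (19/100)² − 4·(1/8)·(-4029/16000) = 25921/160000 ; √disc = 161/400
  v_R = (−(19/100) + 161/400) / (2·(1/8)) = 17/20 m/s
check:
stop time T_s = (17/20)/4 = 0.2125 s
robot covers v_R·T_r = 0.8500·0.0400 = 0.0340 m before braking
robot under decel: 0.8500²/(2·4.0000) = 0.0903 m
human closes 0.6000·0.2525 = 0.1515 m
C+Z_d+Z_r = 0.1000+0.0150+0.0000 = 0.1150 m
sum ≈ 0.0340+0.0903+0.1515+0.1150 ≈ 0.3908 m = S ✓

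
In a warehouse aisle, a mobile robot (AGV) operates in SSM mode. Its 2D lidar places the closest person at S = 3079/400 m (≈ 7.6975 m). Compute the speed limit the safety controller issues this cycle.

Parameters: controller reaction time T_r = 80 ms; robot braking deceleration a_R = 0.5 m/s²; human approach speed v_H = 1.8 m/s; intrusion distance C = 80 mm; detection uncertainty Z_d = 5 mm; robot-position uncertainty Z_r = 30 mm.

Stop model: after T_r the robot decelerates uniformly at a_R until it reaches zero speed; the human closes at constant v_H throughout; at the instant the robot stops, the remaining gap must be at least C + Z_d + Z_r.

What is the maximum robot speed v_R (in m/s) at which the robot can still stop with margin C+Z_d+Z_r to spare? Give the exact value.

at the boundary: (1)·v² + (92/25)·v + (-14877/2000) = 0
  disc = (92/25)² − 4·(1)·(-14877/2000) = 108241/2500 ; √disc = 329/50
  v_R = (−(92/25) + 329/50) / (2·(1)) = 29/20 m/s
check:
braking lasts T_s = (29/20)/(1/2) = 2.9000 s
reaction-phase robot travel = 1.4500·0.0800 = 0.1160 m
robot under decel: 1.4500²/(2·0.5000) = 2.1025 m
human over T_r+T_s: 1.8000·(0.0800+2.9000) = 5.3640 m
C+Z_d+Z_r = 0.0800+0.0050+0.0300 = 0.1150 m
sum ≈ 0.1160+2.1025+5.3640+0.1150 ≈ 7.6975 m = S ✓

v_R_max = 29/20 m/s = 1.4500 m/s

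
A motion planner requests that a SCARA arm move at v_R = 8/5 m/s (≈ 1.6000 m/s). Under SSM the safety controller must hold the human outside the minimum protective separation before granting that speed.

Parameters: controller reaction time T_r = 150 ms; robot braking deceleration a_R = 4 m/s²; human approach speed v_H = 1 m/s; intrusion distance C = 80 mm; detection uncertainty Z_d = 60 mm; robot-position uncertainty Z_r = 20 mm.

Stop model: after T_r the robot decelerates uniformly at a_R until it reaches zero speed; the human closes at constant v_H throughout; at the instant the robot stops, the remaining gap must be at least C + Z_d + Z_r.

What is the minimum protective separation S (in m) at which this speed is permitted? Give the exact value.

T_s = v_R/a_R = (8/5)/4 = 0.4000 s
robot covers v_R·T_r = 1.6000·0.1500 = 0.2400 m before braking
robot covers 1.6000·0.4000 − ½·4.0000·0.4000² = 0.3200 m while stopping
person approaches 1.0000·(0.1500+0.4000) = 0.5500 m
margins: 0.0800+0.0600+0.0200 = 0.1600 m
S_min ≈ 0.2400+0.3200+0.5500+0.1600  ⇒  S_min = 127/100 m

S_min = 127/100 m = 1.2700 m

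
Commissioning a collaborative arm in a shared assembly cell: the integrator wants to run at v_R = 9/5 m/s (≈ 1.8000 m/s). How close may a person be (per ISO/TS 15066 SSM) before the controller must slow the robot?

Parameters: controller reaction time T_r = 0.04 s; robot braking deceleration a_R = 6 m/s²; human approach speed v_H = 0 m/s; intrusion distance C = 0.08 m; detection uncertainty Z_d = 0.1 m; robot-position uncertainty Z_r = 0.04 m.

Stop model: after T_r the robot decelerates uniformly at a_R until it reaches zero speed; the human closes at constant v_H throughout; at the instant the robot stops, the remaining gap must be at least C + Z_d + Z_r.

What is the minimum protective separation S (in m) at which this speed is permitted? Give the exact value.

S_min = 281/500 m = 0.5620 m

stop time T_s = (9/5)/6 = 0.3000 s
robot covers v_R·T_r = 1.8000·0.0400 = 0.0720 m before braking
robot covers 1.8000·0.3000 − ½·6.0000·0.3000² = 0.2700 m while stopping
human closes 0.0000·0.3400 = 0.0000 m
C+Z_d+Z_r = 0.0800+0.1000+0.0400 = 0.2200 m
S_min ≈ 0.0720+0.2700+0.0000+0.2200  ⇒  S_min = 281/500 m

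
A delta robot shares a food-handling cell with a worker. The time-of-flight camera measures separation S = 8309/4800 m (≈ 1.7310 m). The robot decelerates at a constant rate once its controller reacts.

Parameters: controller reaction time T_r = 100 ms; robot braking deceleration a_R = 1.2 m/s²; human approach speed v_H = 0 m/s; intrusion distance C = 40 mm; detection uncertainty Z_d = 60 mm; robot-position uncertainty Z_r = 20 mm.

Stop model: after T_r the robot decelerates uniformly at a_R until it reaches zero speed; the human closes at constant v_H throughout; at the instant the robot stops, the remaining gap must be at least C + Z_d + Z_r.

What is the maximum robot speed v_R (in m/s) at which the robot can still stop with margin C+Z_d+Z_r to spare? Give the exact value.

quadratic (5/12)·v² + (1/10)·v + (-7733/4800) = 0
  disc = (1/10)² − 4·(5/12)·(-7733/4800) = 38809/14400 ; √disc = 197/120
  v_R = (−(1/10) + 197/120) / (2·(5/12)) = 37/20 m/s
check:
braking lasts T_s = (37/20)/(6/5) = 1.5417 s
robot covers v_R·T_r = 1.8500·0.1000 = 0.1850 m before braking
braking distance = 1.8500²/(2·1.2000) = 1.4260 m
human over T_r+T_s: 0.0000·(0.1000+1.5417) = 0.0000 m
residual clearance needed = 0.0400+0.0600+0.0200 = 0.1200 m
sum ≈ 0.1850+1.4260+0.0000+0.1200 ≈ 1.7310 m = S ✓

v_R_max = 37/20 m/s = 1.8500 m/s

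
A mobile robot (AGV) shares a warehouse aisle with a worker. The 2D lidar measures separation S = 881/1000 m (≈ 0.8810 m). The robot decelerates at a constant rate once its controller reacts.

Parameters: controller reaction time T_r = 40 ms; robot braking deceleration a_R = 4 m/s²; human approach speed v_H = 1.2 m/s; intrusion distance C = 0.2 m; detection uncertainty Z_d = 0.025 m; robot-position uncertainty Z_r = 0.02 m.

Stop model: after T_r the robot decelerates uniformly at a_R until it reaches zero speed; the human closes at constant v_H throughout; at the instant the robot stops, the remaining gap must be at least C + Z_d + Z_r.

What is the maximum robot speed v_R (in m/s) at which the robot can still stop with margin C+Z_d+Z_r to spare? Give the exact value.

quadratic (1/8)·v² + (17/50)·v + (-147/250) = 0
  disc = (17/50)² − 4·(1/8)·(-147/250) = 256/625 ; √disc = 16/25
  v_R = (−(17/50) + 16/25) / (2·(1/8)) = 6/5 m/s
check:
T_s = v_R/a_R = (6/5)/4 = 0.3000 s
robot in T_r: 1.2000·0.0400 = 0.0480 m
robot under decel: 1.2000²/(2·4.0000) = 0.1800 m
person approaches 1.2000·(0.0400+0.3000) = 0.4080 m
residual clearance needed = 0.2000+0.0250+0.0200 = 0.2450 m
sum ≈ 0.0480+0.1800+0.4080+0.2450 ≈ 0.8810 m = S ✓

v_R_max = 6/5 m/s = 1.2000 m/s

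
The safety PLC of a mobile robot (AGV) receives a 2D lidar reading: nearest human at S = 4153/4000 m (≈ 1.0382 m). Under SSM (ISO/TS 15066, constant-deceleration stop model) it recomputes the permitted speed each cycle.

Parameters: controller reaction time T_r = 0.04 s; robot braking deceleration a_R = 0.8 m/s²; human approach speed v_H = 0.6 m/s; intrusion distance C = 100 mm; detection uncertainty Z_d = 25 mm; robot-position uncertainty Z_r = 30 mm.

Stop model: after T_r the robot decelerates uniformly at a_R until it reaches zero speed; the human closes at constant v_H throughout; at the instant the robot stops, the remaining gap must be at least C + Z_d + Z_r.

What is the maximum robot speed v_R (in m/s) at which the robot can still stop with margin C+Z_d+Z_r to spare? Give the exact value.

at the boundary: (5/8)·v² + (79/100)·v + (-3437/4000) = 0
  disc = (79/100)² − 4·(5/8)·(-3437/4000) = 110889/40000 ; √disc = 333/200
  v_R = (−(79/100) + 333/200) / (2·(5/8)) = 7/10 m/s
check:
T_s = v_R/a_R = (7/10)/(4/5) = 0.8750 s
robot in T_r: 0.7000·0.0400 = 0.0280 m
robot covers 0.7000·0.8750 − ½·0.8000·0.8750² = 0.3063 m while stopping
person approaches 0.6000·(0.0400+0.8750) = 0.5490 m
residual clearance needed = 0.1000+0.0250+0.0300 = 0.1550 m
sum ≈ 0.0280+0.3063+0.5490+0.1550 ≈ 1.0382 m = S ✓

v_R_max = 7/10 m/s = 0.7000 m/s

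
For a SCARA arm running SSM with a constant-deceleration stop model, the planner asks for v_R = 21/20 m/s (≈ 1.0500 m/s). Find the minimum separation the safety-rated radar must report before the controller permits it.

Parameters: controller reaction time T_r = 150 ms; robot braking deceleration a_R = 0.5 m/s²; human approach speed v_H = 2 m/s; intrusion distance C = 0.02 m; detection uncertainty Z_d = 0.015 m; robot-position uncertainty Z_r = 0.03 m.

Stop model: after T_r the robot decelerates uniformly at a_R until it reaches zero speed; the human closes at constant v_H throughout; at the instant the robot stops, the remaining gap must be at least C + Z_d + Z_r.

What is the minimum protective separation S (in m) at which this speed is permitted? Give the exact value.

stop time T_s = (21/20)/(1/2) = 2.1000 s
robot in T_r: 1.0500·0.1500 = 0.1575 m
robot covers 1.0500·2.1000 − ½·0.5000·2.1000² = 1.1025 m while stopping
person approaches 2.0000·(0.1500+2.1000) = 4.5000 m
margins: 0.0200+0.0150+0.0300 = 0.0650 m
S_min ≈ 0.1575+1.1025+4.5000+0.0650  ⇒  S_min = 233/40 m

S_min = 233/40 m = 5.8250 m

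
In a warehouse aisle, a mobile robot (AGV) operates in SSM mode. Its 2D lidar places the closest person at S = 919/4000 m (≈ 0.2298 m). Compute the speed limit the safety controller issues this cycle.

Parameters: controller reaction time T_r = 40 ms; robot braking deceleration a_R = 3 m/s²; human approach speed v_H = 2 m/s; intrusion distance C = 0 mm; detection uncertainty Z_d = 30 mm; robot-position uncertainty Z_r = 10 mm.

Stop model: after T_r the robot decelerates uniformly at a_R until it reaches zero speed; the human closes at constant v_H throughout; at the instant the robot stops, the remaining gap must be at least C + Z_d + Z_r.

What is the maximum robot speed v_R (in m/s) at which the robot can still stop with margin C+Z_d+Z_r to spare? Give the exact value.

collect terms ⇒ (1/6)·v_R² + (53/75)·v_R + (-439/4000) = 0
  disc = (53/75)² − 4·(1/6)·(-439/4000) = 51529/90000 ; √disc = 227/300
  v_R = (−(53/75) + 227/300) / (2·(1/6)) = 3/20 m/s
check:
T_s = v_R/a_R = (3/20)/3 = 0.0500 s
reaction-phase robot travel = 0.1500·0.0400 = 0.0060 m
braking distance = 0.1500²/(2·3.0000) = 0.0037 m
human closes 2.0000·0.0900 = 0.1800 m
residual clearance needed = 0.0000+0.0300+0.0100 = 0.0400 m
sum ≈ 0.0060+0.0037+0.1800+0.0400 ≈ 0.2298 m = S ✓

v_R_max = 3/20 m/s = 0.1500 m/s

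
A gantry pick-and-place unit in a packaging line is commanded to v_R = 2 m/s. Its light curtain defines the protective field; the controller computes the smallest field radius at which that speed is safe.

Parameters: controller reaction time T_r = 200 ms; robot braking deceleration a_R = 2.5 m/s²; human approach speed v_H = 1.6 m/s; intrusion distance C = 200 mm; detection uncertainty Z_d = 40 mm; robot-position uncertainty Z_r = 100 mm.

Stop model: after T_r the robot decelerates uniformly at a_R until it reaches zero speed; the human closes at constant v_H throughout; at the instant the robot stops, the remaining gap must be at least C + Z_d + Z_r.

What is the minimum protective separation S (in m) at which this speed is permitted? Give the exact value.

S_min = 157/50 m = 3.1400 m

stop time T_s = 2/(5/2) = 0.8000 s
robot covers v_R·T_r = 2.0000·0.2000 = 0.4000 m before braking
robot under decel: 2.0000²/(2·2.5000) = 0.8000 m
person approaches 1.6000·(0.2000+0.8000) = 1.6000 m
residual clearance needed = 0.2000+0.0400+0.1000 = 0.3400 m
S_min ≈ 0.4000+0.8000+1.6000+0.3400  ⇒  S_min = 157/50 m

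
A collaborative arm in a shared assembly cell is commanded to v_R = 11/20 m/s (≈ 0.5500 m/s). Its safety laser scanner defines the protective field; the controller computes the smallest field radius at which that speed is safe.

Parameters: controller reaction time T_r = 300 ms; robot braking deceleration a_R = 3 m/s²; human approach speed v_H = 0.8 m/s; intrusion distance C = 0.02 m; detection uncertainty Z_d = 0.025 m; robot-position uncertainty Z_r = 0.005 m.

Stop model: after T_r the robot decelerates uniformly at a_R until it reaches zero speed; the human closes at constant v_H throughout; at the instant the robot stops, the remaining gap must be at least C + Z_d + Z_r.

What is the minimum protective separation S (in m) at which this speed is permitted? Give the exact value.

braking lasts T_s = (11/20)/3 = 0.1833 s
robot covers v_R·T_r = 0.5500·0.3000 = 0.1650 m before braking
robot covers 0.5500·0.1833 − ½·3.0000·0.1833² = 0.0504 m while stopping
human over T_r+T_s: 0.8000·(0.3000+0.1833) = 0.3867 m
C+Z_d+Z_r = 0.0200+0.0250+0.0050 = 0.0500 m
S_min ≈ 0.1650+0.0504+0.3867+0.0500  ⇒  S_min = 313/480 m

S_min = 313/480 m = 0.6521 m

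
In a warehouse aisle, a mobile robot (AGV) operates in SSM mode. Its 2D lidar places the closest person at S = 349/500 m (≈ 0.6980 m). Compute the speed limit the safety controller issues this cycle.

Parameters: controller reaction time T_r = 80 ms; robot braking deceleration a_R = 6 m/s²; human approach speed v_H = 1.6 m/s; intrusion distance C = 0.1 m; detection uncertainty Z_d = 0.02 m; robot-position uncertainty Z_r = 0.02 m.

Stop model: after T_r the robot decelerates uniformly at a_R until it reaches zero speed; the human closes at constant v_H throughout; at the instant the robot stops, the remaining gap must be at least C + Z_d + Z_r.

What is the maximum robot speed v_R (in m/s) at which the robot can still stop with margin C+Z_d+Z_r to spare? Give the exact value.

quadratic (1/12)·v² + (26/75)·v + (-43/100) = 0
  disc = (26/75)² − 4·(1/12)·(-43/100) = 5929/22500 ; √disc = 77/150
  v_R = (−(26/75) + 77/150) / (2·(1/12)) = 1 m/s
check:
T_s = v_R/a_R = 1/6 = 0.1667 s
robot in T_r: 1.0000·0.0800 = 0.0800 m
robot covers 1.0000·0.1667 − ½·6.0000·0.1667² = 0.0833 m while stopping
human over T_r+T_s: 1.6000·(0.0800+0.1667) = 0.3947 m
residual clearance needed = 0.1000+0.0200+0.0200 = 0.1400 m
sum ≈ 0.0800+0.0833+0.3947+0.1400 ≈ 0.6980 m = S ✓

v_R_max = 1 m/s = 1.0000 m/s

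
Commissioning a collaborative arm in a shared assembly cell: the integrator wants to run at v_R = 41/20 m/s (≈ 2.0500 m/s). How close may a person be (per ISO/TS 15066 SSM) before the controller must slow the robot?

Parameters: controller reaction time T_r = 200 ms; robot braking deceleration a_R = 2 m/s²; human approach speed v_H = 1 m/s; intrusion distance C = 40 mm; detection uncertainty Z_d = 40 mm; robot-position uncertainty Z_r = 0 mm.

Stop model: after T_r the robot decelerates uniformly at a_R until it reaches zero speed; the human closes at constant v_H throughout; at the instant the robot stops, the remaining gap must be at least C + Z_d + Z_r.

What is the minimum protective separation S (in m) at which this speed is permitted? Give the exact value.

S_min = 177/64 m = 2.7656 m

stop time T_s = (41/20)/2 = 1.0250 s
robot in T_r: 2.0500·0.2000 = 0.4100 m
robot covers 2.0500·1.0250 − ½·2.0000·1.0250² = 1.0506 m while stopping
person approaches 1.0000·(0.2000+1.0250) = 1.2250 m
margins: 0.0400+0.0400+0.0000 = 0.0800 m
S_min ≈ 0.4100+1.0506+1.2250+0.0800  ⇒  S_min = 177/64 m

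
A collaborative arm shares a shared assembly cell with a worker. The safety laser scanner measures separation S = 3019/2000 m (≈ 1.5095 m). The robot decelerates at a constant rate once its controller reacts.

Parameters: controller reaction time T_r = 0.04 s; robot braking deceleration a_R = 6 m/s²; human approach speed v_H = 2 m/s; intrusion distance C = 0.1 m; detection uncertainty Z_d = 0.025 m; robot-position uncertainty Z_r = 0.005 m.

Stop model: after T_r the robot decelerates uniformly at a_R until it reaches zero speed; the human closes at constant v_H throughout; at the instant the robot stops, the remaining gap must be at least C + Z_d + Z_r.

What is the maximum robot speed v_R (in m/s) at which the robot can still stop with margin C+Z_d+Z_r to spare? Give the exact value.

v_R_max = 23/10 m/s = 2.3000 m/s

collect terms ⇒ (1/12)·v_R² + (28/75)·v_R + (-2599/2000) = 0
  disc = (28/75)² − 4·(1/12)·(-2599/2000) = 51529/90000 ; √disc = 227/300
  v_R = (−(28/75) + 227/300) / (2·(1/12)) = 23/10 m/s
check:
braking lasts T_s = (23/10)/6 = 0.3833 s
robot in T_r: 2.3000·0.0400 = 0.0920 m
robot covers 2.3000·0.3833 − ½·6.0000·0.3833² = 0.4408 m while stopping
person approaches 2.0000·(0.0400+0.3833) = 0.8467 m
margins: 0.1000+0.0250+0.0050 = 0.1300 m
sum ≈ 0.0920+0.4408+0.8467+0.1300 ≈ 1.5095 m = S ✓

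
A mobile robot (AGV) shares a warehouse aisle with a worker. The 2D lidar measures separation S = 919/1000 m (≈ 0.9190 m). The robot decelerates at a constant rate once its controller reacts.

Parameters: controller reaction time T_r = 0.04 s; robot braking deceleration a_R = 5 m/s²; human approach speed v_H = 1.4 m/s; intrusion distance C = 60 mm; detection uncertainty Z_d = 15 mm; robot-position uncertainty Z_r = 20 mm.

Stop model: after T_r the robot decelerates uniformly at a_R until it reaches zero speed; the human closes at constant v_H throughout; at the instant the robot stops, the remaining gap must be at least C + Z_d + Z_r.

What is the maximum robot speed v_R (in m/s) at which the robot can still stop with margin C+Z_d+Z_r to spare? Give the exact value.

quadratic (1/10)·v² + (8/25)·v + (-96/125) = 0
  disc = (8/25)² − 4·(1/10)·(-96/125) = 256/625 ; √disc = 16/25
  v_R = (−(8/25) + 16/25) / (2·(1/10)) = 8/5 m/s
check:
braking lasts T_s = (8/5)/5 = 0.3200 s
reaction-phase robot travel = 1.6000·0.0400 = 0.0640 m
robot covers 1.6000·0.3200 − ½·5.0000·0.3200² = 0.2560 m while stopping
person approaches 1.4000·(0.0400+0.3200) = 0.5040 m
residual clearance needed = 0.0600+0.0150+0.0200 = 0.0950 m
sum ≈ 0.0640+0.2560+0.5040+0.0950 ≈ 0.9190 m = S ✓

v_R_max = 8/5 m/s = 1.6000 m/s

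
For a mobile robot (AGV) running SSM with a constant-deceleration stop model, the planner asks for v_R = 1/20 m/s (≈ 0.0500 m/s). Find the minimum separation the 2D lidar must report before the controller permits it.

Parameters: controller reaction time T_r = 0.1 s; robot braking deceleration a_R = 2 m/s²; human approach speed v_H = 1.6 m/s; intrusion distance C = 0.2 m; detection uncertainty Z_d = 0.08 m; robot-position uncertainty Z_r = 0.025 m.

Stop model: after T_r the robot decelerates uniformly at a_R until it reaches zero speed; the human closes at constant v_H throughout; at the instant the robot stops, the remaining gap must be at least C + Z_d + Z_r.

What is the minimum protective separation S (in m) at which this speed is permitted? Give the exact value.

S_min = 817/1600 m = 0.5106 m

stop time T_s = (1/20)/2 = 0.0250 s
reaction-phase robot travel = 0.0500·0.1000 = 0.0050 m
braking distance = 0.0500²/(2·2.0000) = 0.0006 m
person approaches 1.6000·(0.1000+0.0250) = 0.2000 m
residual clearance needed = 0.2000+0.0800+0.0250 = 0.3050 m
S_min ≈ 0.0050+0.0006+0.2000+0.3050  ⇒  S_min = 817/1600 m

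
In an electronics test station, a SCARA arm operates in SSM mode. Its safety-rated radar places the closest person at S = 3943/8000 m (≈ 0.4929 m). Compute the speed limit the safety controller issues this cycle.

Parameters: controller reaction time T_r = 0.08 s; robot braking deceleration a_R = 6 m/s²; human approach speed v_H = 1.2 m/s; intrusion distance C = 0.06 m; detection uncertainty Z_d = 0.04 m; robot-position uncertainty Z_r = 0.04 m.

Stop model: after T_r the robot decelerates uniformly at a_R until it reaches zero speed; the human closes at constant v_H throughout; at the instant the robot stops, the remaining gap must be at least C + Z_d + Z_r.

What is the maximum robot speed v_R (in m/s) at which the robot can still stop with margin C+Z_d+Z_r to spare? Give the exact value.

quadratic (1/12)·v² + (7/25)·v + (-411/1600) = 0
  disc = (7/25)² − 4·(1/12)·(-411/1600) = 6561/40000 ; √disc = 81/200
  v_R = (−(7/25) + 81/200) / (2·(1/12)) = 3/4 m/s
check:
stop time T_s = (3/4)/6 = 0.1250 s
robot covers v_R·T_r = 0.7500·0.0800 = 0.0600 m before braking
braking distance = 0.7500²/(2·6.0000) = 0.0469 m
person approaches 1.2000·(0.0800+0.1250) = 0.2460 m
residual clearance needed = 0.0600+0.0400+0.0400 = 0.1400 m
sum ≈ 0.0600+0.0469+0.2460+0.1400 ≈ 0.4929 m = S ✓

v_R_max = 3/4 m/s = 0.7500 m/s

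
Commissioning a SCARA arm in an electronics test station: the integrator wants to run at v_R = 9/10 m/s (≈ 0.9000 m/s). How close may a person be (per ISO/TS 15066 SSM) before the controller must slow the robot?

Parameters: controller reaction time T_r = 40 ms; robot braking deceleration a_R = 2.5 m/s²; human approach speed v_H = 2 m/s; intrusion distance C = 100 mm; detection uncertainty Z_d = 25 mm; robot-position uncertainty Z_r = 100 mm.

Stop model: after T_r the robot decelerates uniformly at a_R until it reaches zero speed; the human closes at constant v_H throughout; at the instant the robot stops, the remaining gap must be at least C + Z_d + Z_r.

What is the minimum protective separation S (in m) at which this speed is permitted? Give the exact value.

braking lasts T_s = (9/10)/(5/2) = 0.3600 s
reaction-phase robot travel = 0.9000·0.0400 = 0.0360 m
braking distance = 0.9000²/(2·2.5000) = 0.1620 m
human closes 2.0000·0.4000 = 0.8000 m
C+Z_d+Z_r = 0.1000+0.0250+0.1000 = 0.2250 m
S_min ≈ 0.0360+0.1620+0.8000+0.2250  ⇒  S_min = 1223/1000 m

S_min = 1223/1000 m = 1.2230 m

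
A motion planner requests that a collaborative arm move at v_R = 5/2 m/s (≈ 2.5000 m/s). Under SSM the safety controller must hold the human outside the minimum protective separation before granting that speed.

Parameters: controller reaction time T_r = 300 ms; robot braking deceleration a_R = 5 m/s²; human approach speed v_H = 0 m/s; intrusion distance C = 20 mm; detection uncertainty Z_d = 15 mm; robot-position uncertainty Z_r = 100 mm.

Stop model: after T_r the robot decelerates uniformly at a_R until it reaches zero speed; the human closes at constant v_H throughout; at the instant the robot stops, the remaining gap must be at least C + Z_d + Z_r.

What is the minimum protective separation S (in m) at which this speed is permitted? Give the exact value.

S_min = 151/100 m = 1.5100 m

braking lasts T_s = (5/2)/5 = 0.5000 s
robot in T_r: 2.5000·0.3000 = 0.7500 m
robot covers 2.5000·0.5000 − ½·5.0000·0.5000² = 0.6250 m while stopping
human over T_r+T_s: 0.0000·(0.3000+0.5000) = 0.0000 m
C+Z_d+Z_r = 0.0200+0.0150+0.1000 = 0.1350 m
S_min ≈ 0.7500+0.6250+0.0000+0.1350  ⇒  S_min = 151/100 m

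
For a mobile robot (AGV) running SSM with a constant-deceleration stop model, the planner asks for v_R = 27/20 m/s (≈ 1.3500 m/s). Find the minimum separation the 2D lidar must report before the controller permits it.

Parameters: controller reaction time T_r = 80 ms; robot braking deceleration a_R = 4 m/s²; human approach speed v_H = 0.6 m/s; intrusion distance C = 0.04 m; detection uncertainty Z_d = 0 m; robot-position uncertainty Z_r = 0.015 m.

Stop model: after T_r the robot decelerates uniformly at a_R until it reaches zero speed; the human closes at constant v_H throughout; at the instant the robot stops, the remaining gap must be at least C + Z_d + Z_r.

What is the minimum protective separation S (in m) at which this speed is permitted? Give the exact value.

S_min = 10261/16000 m = 0.6413 m

braking lasts T_s = (27/20)/4 = 0.3375 s
reaction-phase robot travel = 1.3500·0.0800 = 0.1080 m
braking distance = 1.3500²/(2·4.0000) = 0.2278 m
human closes 0.6000·0.4175 = 0.2505 m
margins: 0.0400+0.0000+0.0150 = 0.0550 m
S_min ≈ 0.1080+0.2278+0.2505+0.0550  ⇒  S_min = 10261/16000 m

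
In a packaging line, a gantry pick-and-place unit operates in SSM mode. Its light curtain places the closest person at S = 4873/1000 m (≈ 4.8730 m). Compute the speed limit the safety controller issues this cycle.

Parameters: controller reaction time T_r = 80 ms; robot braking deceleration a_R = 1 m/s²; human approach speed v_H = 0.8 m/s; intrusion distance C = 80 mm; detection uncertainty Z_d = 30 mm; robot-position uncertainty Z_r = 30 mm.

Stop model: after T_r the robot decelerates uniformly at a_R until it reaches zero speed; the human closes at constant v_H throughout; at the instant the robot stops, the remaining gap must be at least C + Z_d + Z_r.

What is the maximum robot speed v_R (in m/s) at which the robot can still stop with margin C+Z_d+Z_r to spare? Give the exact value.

quadratic (1/2)·v² + (22/25)·v + (-4669/1000) = 0
  disc = (22/25)² − 4·(1/2)·(-4669/1000) = 25281/2500 ; √disc = 159/50
  v_R = (−(22/25) + 159/50) / (2·(1/2)) = 23/10 m/s
check:
T_s = v_R/a_R = (23/10)/1 = 2.3000 s
reaction-phase robot travel = 2.3000·0.0800 = 0.1840 m
robot covers 2.3000·2.3000 − ½·1.0000·2.3000² = 2.6450 m while stopping
human over T_r+T_s: 0.8000·(0.0800+2.3000) = 1.9040 m
residual clearance needed = 0.0800+0.0300+0.0300 = 0.1400 m
sum ≈ 0.1840+2.6450+1.9040+0.1400 ≈ 4.8730 m = S ✓

v_R_max = 23/10 m/s = 2.3000 m/s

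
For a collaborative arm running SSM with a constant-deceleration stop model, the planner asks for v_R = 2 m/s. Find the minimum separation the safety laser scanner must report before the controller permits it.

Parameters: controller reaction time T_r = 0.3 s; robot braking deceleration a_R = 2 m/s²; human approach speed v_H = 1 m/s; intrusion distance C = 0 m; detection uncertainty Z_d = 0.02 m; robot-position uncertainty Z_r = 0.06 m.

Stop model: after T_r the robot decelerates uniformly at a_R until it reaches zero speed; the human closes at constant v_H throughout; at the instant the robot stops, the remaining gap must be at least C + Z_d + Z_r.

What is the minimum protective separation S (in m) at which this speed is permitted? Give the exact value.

stop time T_s = 2/2 = 1.0000 s
reaction-phase robot travel = 2.0000·0.3000 = 0.6000 m
robot under decel: 2.0000²/(2·2.0000) = 1.0000 m
human closes 1.0000·1.3000 = 1.3000 m
residual clearance needed = 0.0000+0.0200+0.0600 = 0.0800 m
S_min ≈ 0.6000+1.0000+1.3000+0.0800  ⇒  S_min = 149/50 m

S_min = 149/50 m = 2.9800 m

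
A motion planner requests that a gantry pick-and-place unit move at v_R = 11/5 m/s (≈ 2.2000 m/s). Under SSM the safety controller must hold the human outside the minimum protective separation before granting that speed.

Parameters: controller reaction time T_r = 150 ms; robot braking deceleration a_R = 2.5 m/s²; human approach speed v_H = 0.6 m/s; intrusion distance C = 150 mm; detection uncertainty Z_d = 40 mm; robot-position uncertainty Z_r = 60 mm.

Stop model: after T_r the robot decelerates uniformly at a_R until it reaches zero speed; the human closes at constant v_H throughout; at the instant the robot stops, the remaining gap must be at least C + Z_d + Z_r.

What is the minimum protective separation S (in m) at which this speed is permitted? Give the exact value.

S_min = 1083/500 m = 2.1660 m

braking lasts T_s = (11/5)/(5/2) = 0.8800 s
reaction-phase robot travel = 2.2000·0.1500 = 0.3300 m
braking distance = 2.2000²/(2·2.5000) = 0.9680 m
human closes 0.6000·1.0300 = 0.6180 m
margins: 0.1500+0.0400+0.0600 = 0.2500 m
S_min ≈ 0.3300+0.9680+0.6180+0.2500  ⇒  S_min = 1083/500 m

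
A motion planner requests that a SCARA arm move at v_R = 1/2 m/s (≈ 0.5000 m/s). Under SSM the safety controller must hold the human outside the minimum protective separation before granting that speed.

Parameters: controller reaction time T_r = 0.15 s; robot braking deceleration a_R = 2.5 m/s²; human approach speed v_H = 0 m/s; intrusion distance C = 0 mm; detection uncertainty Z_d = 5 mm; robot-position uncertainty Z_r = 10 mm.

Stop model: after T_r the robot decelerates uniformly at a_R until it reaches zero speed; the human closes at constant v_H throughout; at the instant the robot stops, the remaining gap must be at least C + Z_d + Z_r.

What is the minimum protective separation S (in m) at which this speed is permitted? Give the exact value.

S_min = 7/50 m = 0.1400 m

braking lasts T_s = (1/2)/(5/2) = 0.2000 s
robot in T_r: 0.5000·0.1500 = 0.0750 m
robot under decel: 0.5000²/(2·2.5000) = 0.0500 m
person approaches 0.0000·(0.1500+0.2000) = 0.0000 m
residual clearance needed = 0.0000+0.0050+0.0100 = 0.0150 m
S_min ≈ 0.0750+0.0500+0.0000+0.0150  ⇒  S_min = 7/50 m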